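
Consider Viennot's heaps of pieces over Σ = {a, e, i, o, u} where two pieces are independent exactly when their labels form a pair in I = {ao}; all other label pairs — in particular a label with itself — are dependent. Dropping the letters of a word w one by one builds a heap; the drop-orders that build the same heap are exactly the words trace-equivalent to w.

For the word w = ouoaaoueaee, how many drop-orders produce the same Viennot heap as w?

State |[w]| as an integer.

0(o) covers ∅
1(u) covers 0:o
2(o) covers 1:u
3(a) covers 1:u
4(a) covers 3:a
5(o) covers 2:o
6(u) covers 4:a, 5:o
7(e) covers 6:u
8(a) covers 7:e
9(e) covers 8:a
10(e) covers 9:e
floor of heap: 0:o
completions by unplaced set U, small U first (add the entries for U minus each lowest piece of U):
  |U|=1: {10}:1
  |U|=2: {9,10}:1
  |U|=3: {8,9,10}:1
  |U|=4: {7,8,9,10}:1
  |U|=5: {6,7,8,9,10}:1
  |U|=6: {4,6,7,8,9,10}:1  {5,6,7,8,9,10}:1
  |U|=7: {2,5,6,7,8,9,10}:1  {3,4,6,7,8,9,10}:1  {4,5,6,7,8,9,10}:2
  |U|=8: {2,4,5,6,7,8,9,10}:3  {3,4,5,6,7,8,9,10}:3
  |U|=9: {2,3,4,5,6,7,8,9,10}:6
  start at 0(o): 6

6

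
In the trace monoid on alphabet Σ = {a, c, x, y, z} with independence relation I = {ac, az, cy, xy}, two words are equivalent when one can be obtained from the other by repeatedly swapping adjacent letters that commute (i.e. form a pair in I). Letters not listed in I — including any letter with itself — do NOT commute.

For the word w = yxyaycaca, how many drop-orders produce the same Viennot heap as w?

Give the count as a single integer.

0(y) covers ∅
1(x) covers ∅
2(y) covers 0:y
3(a) covers 1:x, 2:y
4(y) covers 3:a
5(c) covers 1:x
6(a) covers 4:y
7(c) covers 5:c
8(a) covers 6:a
floor of heap: 0:y, 1:x
completions by unplaced set U, small U first (add the entries for U minus each lowest piece of U):
  |U|=1: {7}:1  {8}:1
  |U|=2: {5,7}:1  {6,8}:1  {7,8}:2
  |U|=3: {4,6,8}:1  {5,7,8}:3  {6,7,8}:3
  |U|=4: {3,4,6,8}:1  {4,6,7,8}:4  {5,6,7,8}:6
  |U|=5: {2,3,4,6,8}:1  {3,4,6,7,8}:5  {4,5,6,7,8}:10
  |U|=6: {0,2,3,4,6,8}:1  {2,3,4,6,7,8}:6  {3,4,5,6,7,8}:15
  |U|=7: {0,2,3,4,6,7,8}:7  {1,3,4,5,6,7,8}:15  {2,3,4,5,6,7,8}:21
  start at 0(y): 36
  start at 1(x): 28
sum over floor = 64

64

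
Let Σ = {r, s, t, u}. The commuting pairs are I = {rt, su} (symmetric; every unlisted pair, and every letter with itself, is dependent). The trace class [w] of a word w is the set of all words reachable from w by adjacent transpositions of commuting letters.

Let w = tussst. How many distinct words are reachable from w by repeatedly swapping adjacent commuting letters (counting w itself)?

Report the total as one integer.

4

piece 0:t — minimal
piece 1:u rests on {0:t}
piece 2:s rests on {0:t}
piece 3:s rests on {2:s}
piece 4:s rests on {3:s}
piece 5:t rests on {1:u, 4:s}
minimal pieces: {0:t}
ways to finish when only these pieces remain (= sum over removing one remaining piece with nothing left below it):
  1 left: {5}→1
  2 left: {1,5}→1  {4,5}→1
  3 left: {1,4,5}→2  {3,4,5}→1
  4 left: {1,3,4,5}→3  {2,3,4,5}→1
  placing 0:t first → 4 extensions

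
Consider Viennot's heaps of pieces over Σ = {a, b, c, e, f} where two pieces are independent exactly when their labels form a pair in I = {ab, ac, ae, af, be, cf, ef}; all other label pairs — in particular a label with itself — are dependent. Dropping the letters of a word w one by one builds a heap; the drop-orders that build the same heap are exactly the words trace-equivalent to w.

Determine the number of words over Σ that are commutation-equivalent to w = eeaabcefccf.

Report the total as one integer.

3520

piece 0:e — minimal
piece 1:e rests on {0:e}
piece 2:a — minimal
piece 3:a rests on {2:a}
piece 4:b — minimal
piece 5:c rests on {1:e, 4:b}
piece 6:e rests on {5:c}
piece 7:f rests on {4:b}
piece 8:c rests on {6:e}
piece 9:c rests on {8:c}
piece 10:f rests on {7:f}
minimal pieces: {0:e, 2:a, 4:b}
ways to finish when only these pieces remain (= sum over removing one remaining piece with nothing left below it):
  1 left: {3}→1  {9}→1  {10}→1
  2 left: {2,3}→1  {3,9}→2  {3,10}→2  {7,10}→1  {8,9}→1  {9,10}→2
  3 left: {2,3,9}→3  {2,3,10}→3  {3,7,10}→3  {3,8,9}→3  {3,9,10}→6  {6,8,9}→1  {7,9,10}→3  {8,9,10}→3
  4 left: {2,3,7,10}→6  {2,3,8,9}→6  {2,3,9,10}→12  {3,6,8,9}→4  {3,7,9,10}→12  {3,8,9,10}→12  {5,6,8,9}→1  {6,8,9,10}→4  {7,8,9,10}→6
  5 left: {1,5,6,8,9}→1  {2,3,6,8,9}→10  {2,3,7,9,10}→30  {2,3,8,9,10}→30  {3,5,6,8,9}→5  {3,6,8,9,10}→20  {3,7,8,9,10}→30  {5,6,8,9,10}→5  {6,7,8,9,10}→10
  6 left: {0,1,5,6,8,9}→1  {1,3,5,6,8,9}→6  {1,5,6,8,9,10}→6  {2,3,5,6,8,9}→15  {2,3,6,8,9,10}→60  {2,3,7,8,9,10}→90  {3,5,6,8,9,10}→30  {3,6,7,8,9,10}→60  {5,6,7,8,9,10}→15
  7 left: {0,1,3,5,6,8,9}→7  {0,1,5,6,8,9,10}→7  {1,2,3,5,6,8,9}→21  {1,3,5,6,8,9,10}→42  {1,5,6,7,8,9,10}→21  {2,3,5,6,8,9,10}→105  {2,3,6,7,8,9,10}→210  {3,5,6,7,8,9,10}→105  {4,5,6,7,8,9,10}→15
  8 left: {0,1,2,3,5,6,8,9}→28  {0,1,3,5,6,8,9,10}→56  {0,1,5,6,7,8,9,10}→28  {1,2,3,5,6,8,9,10}→168  {1,3,5,6,7,8,9,10}→168  {1,4,5,6,7,8,9,10}→36  {2,3,5,6,7,8,9,10}→420  {3,4,5,6,7,8,9,10}→120
  9 left: {0,1,2,3,5,6,8,9,10}→252  {0,1,3,5,6,7,8,9,10}→252  {0,1,4,5,6,7,8,9,10}→64  {1,2,3,5,6,7,8,9,10}→756  {1,3,4,5,6,7,8,9,10}→324  {2,3,4,5,6,7,8,9,10}→540
  placing 0:e first → 1620 extensions
  placing 2:a first → 640 extensions
  placing 4:b first → 1260 extensions
total linear extensions = 3520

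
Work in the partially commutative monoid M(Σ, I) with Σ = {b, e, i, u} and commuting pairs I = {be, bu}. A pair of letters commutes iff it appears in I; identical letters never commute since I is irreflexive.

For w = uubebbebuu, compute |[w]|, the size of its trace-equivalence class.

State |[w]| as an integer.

#0=u has no predecessor
#1=u depends on [0:u]
#2=b has no predecessor
#3=e depends on [1:u]
#4=b depends on [2:b]
#5=b depends on [4:b]
#6=e depends on [3:e]
#7=b depends on [5:b]
#8=u depends on [6:e]
#9=u depends on [8:u]
sources: [0:u, 2:b]
N(rest) = Σ N(rest − s) over sources s of rest; N(one piece) = 1:
  size 1 → [7]=1  [9]=1
  size 2 → [5,7]=1  [7,9]=2  [8,9]=1
  size 3 → [4,5,7]=1  [5,7,9]=3  [6,8,9]=1  [7,8,9]=3
  size 4 → [2,4,5,7]=1  [3,6,8,9]=1  [4,5,7,9]=4  [5,7,8,9]=6  [6,7,8,9]=4
  size 5 → [1,3,6,8,9]=1  [2,4,5,7,9]=5  [3,6,7,8,9]=5  [4,5,7,8,9]=10  [5,6,7,8,9]=10
  size 6 → [0,1,3,6,8,9]=1  [1,3,6,7,8,9]=6  [2,4,5,7,8,9]=15  [3,5,6,7,8,9]=15  [4,5,6,7,8,9]=20
  size 7 → [0,1,3,6,7,8,9]=7  [1,3,5,6,7,8,9]=21  [2,4,5,6,7,8,9]=35  [3,4,5,6,7,8,9]=35
  size 8 → [0,1,3,5,6,7,8,9]=28  [1,3,4,5,6,7,8,9]=56  [2,3,4,5,6,7,8,9]=70
  first=0(u) contributes 126
  first=2(b) contributes 84
|[w]| = 210

210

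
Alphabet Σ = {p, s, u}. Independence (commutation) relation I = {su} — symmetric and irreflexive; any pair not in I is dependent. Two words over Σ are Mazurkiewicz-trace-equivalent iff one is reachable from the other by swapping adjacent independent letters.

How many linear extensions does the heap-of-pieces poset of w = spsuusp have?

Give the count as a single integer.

6

drop 0:s onto floor
drop 1:p onto {0:s}
drop 2:s onto {1:p}
drop 3:u onto {1:p}
drop 4:u onto {3:u}
drop 5:s onto {2:s}
drop 6:p onto {4:u, 5:s}
ground layer = {0:s}
drop-orders for the pieces not yet dropped (sum over which currently-grounded one goes next):
  1 to go: {6} 1
  2 to go: {4,6} 1  {5,6} 1
  3 to go: {2,5,6} 1  {3,4,6} 1  {4,5,6} 2
  4 to go: {2,4,5,6} 3  {3,4,5,6} 3
  5 to go: {2,3,4,5,6} 6
  if 0:s drops first: 6 orders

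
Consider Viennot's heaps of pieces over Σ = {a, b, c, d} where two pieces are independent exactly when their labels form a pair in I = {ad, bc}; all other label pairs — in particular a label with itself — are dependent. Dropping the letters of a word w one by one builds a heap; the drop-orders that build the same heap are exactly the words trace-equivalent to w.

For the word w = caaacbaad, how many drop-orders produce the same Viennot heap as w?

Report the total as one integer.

drop 0:c onto floor
drop 1:a onto {0:c}
drop 2:a onto {1:a}
drop 3:a onto {2:a}
drop 4:c onto {3:a}
drop 5:b onto {3:a}
drop 6:a onto {4:c, 5:b}
drop 7:a onto {6:a}
drop 8:d onto {4:c, 5:b}
ground layer = {0:c}
drop-orders for the pieces not yet dropped (sum over which currently-grounded one goes next):
  1 to go: {7} 1  {8} 1
  2 to go: {6,7} 1  {7,8} 2
  3 to go: {6,7,8} 3
  4 to go: {4,6,7,8} 3  {5,6,7,8} 3
  5 to go: {4,5,6,7,8} 6
  6 to go: {3,4,5,6,7,8} 6
  7 to go: {2,3,4,5,6,7,8} 6
  if 0:c drops first: 6 orders

6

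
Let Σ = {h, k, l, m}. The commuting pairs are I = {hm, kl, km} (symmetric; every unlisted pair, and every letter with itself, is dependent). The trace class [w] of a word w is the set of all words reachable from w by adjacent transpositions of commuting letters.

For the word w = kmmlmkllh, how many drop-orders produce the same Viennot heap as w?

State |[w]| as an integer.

piece 0:k — minimal
piece 1:m — minimal
piece 2:m rests on {1:m}
piece 3:l rests on {2:m}
piece 4:m rests on {3:l}
piece 5:k rests on {0:k}
piece 6:l rests on {4:m}
piece 7:l rests on {6:l}
piece 8:h rests on {5:k, 7:l}
minimal pieces: {0:k, 1:m}
ways to finish when only these pieces remain (= sum over removing one remaining piece with nothing left below it):
  1 left: {8}→1
  2 left: {5,8}→1  {7,8}→1
  3 left: {0,5,8}→1  {5,7,8}→2  {6,7,8}→1
  4 left: {0,5,7,8}→3  {4,6,7,8}→1  {5,6,7,8}→3
  5 left: {0,5,6,7,8}→6  {3,4,6,7,8}→1  {4,5,6,7,8}→4
  6 left: {0,4,5,6,7,8}→10  {2,3,4,6,7,8}→1  {3,4,5,6,7,8}→5
  7 left: {0,3,4,5,6,7,8}→15  {1,2,3,4,6,7,8}→1  {2,3,4,5,6,7,8}→6
  placing 0:k first → 7 extensions
  placing 1:m first → 21 extensions
total linear extensions = 28

28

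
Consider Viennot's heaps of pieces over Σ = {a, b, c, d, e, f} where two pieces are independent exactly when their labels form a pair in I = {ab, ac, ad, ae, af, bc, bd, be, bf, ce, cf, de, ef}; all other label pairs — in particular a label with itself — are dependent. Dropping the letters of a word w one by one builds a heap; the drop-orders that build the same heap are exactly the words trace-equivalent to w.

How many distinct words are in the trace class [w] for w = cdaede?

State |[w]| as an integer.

drop 0:c onto floor
drop 1:d onto {0:c}
drop 2:a onto floor
drop 3:e onto floor
drop 4:d onto {1:d}
drop 5:e onto {3:e}
ground layer = {0:c, 2:a, 3:e}
drop-orders for the pieces not yet dropped (sum over which currently-grounded one goes next):
  1 to go: {2} 1  {4} 1  {5} 1
  2 to go: {1,4} 1  {2,4} 2  {2,5} 2  {3,5} 1  {4,5} 2
  3 to go: {0,1,4} 1  {1,2,4} 3  {1,4,5} 3  {2,3,5} 3  {2,4,5} 6  {3,4,5} 3
  4 to go: {0,1,2,4} 4  {0,1,4,5} 4  {1,2,4,5} 12  {1,3,4,5} 6  {2,3,4,5} 12
  if 0:c drops first: 30 orders
  if 2:a drops first: 10 orders
  if 3:e drops first: 20 orders
heap linearizations: 60

60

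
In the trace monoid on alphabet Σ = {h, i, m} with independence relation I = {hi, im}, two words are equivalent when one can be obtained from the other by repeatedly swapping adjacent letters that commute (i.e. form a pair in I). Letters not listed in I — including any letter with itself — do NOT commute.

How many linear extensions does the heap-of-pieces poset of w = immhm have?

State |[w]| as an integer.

0(i) covers ∅
1(m) covers ∅
2(m) covers 1:m
3(h) covers 2:m
4(m) covers 3:h
floor of heap: 0:i, 1:m
completions by unplaced set U, small U first (add the entries for U minus each lowest piece of U):
  |U|=1: {0}:1  {4}:1
  |U|=2: {0,4}:2  {3,4}:1
  |U|=3: {0,3,4}:3  {2,3,4}:1
  start at 0(i): 1
  start at 1(m): 4
sum over floor = 5

5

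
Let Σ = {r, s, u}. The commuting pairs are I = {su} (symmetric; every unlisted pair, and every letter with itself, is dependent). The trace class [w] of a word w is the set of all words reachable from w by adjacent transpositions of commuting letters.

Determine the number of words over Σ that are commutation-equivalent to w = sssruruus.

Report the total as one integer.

3

piece 0:s — minimal
piece 1:s rests on {0:s}
piece 2:s rests on {1:s}
piece 3:r rests on {2:s}
piece 4:u rests on {3:r}
piece 5:r rests on {4:u}
piece 6:u rests on {5:r}
piece 7:u rests on {6:u}
piece 8:s rests on {5:r}
minimal pieces: {0:s}
ways to finish when only these pieces remain (= sum over removing one remaining piece with nothing left below it):
  1 left: {7}→1  {8}→1
  2 left: {6,7}→1  {7,8}→2
  3 left: {6,7,8}→3
  4 left: {5,6,7,8}→3
  5 left: {4,5,6,7,8}→3
  6 left: {3,4,5,6,7,8}→3
  7 left: {2,3,4,5,6,7,8}→3
  placing 0:s first → 3 extensions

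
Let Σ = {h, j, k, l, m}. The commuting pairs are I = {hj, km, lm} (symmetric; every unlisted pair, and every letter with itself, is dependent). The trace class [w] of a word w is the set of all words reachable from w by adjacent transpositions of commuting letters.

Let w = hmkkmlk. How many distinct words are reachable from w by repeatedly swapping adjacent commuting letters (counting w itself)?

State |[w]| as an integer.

piece 0:h — minimal
piece 1:m rests on {0:h}
piece 2:k rests on {0:h}
piece 3:k rests on {2:k}
piece 4:m rests on {1:m}
piece 5:l rests on {3:k}
piece 6:k rests on {5:l}
minimal pieces: {0:h}
ways to finish when only these pieces remain (= sum over removing one remaining piece with nothing left below it):
  1 left: {4}→1  {6}→1
  2 left: {1,4}→1  {4,6}→2  {5,6}→1
  3 left: {1,4,6}→3  {3,5,6}→1  {4,5,6}→3
  4 left: {1,4,5,6}→6  {2,3,5,6}→1  {3,4,5,6}→4
  5 left: {1,3,4,5,6}→10  {2,3,4,5,6}→5
  placing 0:h first → 15 extensions

15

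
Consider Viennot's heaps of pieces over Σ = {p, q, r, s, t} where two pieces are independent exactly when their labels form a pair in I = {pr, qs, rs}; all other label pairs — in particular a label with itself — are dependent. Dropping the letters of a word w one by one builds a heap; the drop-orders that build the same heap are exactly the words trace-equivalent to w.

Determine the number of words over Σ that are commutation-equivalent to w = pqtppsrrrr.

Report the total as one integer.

#0=p has no predecessor
#1=q depends on [0:p]
#2=t depends on [1:q]
#3=p depends on [2:t]
#4=p depends on [3:p]
#5=s depends on [4:p]
#6=r depends on [2:t]
#7=r depends on [6:r]
#8=r depends on [7:r]
#9=r depends on [8:r]
sources: [0:p]
N(rest) = Σ N(rest − s) over sources s of rest; N(one piece) = 1:
  size 1 → [5]=1  [9]=1
  size 2 → [4,5]=1  [5,9]=2  [8,9]=1
  size 3 → [3,4,5]=1  [4,5,9]=3  [5,8,9]=3  [7,8,9]=1
  size 4 → [3,4,5,9]=4  [4,5,8,9]=6  [5,7,8,9]=4  [6,7,8,9]=1
  size 5 → [3,4,5,8,9]=10  [4,5,7,8,9]=10  [5,6,7,8,9]=5
  size 6 → [3,4,5,7,8,9]=20  [4,5,6,7,8,9]=15
  size 7 → [3,4,5,6,7,8,9]=35
  size 8 → [2,3,4,5,6,7,8,9]=35
  first=0(p) contributes 35

35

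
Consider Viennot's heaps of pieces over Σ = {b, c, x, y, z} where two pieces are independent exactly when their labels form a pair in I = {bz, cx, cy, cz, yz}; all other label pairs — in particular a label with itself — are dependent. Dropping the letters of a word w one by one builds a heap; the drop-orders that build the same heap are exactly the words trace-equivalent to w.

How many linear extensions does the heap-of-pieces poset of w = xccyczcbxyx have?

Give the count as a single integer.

#0=x has no predecessor
#1=c has no predecessor
#2=c depends on [1:c]
#3=y depends on [0:x]
#4=c depends on [2:c]
#5=z depends on [0:x]
#6=c depends on [4:c]
#7=b depends on [3:y, 6:c]
#8=x depends on [5:z, 7:b]
#9=y depends on [8:x]
#10=x depends on [9:y]
sources: [0:x, 1:c]
N(rest) = Σ N(rest − s) over sources s of rest; N(one piece) = 1:
  size 1 → [10]=1
  size 2 → [9,10]=1
  size 3 → [8,9,10]=1
  size 4 → [5,8,9,10]=1  [7,8,9,10]=1
  size 5 → [3,7,8,9,10]=1  [5,7,8,9,10]=2  [6,7,8,9,10]=1
  size 6 → [3,5,7,8,9,10]=3  [3,6,7,8,9,10]=2  [4,6,7,8,9,10]=1  [5,6,7,8,9,10]=3
  size 7 → [0,3,5,7,8,9,10]=3  [2,4,6,7,8,9,10]=1  [3,4,6,7,8,9,10]=3  [3,5,6,7,8,9,10]=8  [4,5,6,7,8,9,10]=4
  size 8 → [0,3,5,6,7,8,9,10]=11  [1,2,4,6,7,8,9,10]=1  [2,3,4,6,7,8,9,10]=4  [2,4,5,6,7,8,9,10]=5  [3,4,5,6,7,8,9,10]=15
  size 9 → [0,3,4,5,6,7,8,9,10]=26  [1,2,3,4,6,7,8,9,10]=5  [1,2,4,5,6,7,8,9,10]=6  [2,3,4,5,6,7,8,9,10]=24
  first=0(x) contributes 35
  first=1(c) contributes 50
|[w]| = 85

85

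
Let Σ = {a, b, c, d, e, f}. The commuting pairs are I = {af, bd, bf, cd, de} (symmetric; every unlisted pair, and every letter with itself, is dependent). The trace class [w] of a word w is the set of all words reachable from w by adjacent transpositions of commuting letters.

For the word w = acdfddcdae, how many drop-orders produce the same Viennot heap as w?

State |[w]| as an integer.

8

piece 0:a — minimal
piece 1:c rests on {0:a}
piece 2:d rests on {0:a}
piece 3:f rests on {1:c, 2:d}
piece 4:d rests on {3:f}
piece 5:d rests on {4:d}
piece 6:c rests on {3:f}
piece 7:d rests on {5:d}
piece 8:a rests on {6:c, 7:d}
piece 9:e rests on {8:a}
minimal pieces: {0:a}
ways to finish when only these pieces remain (= sum over removing one remaining piece with nothing left below it):
  1 left: {9}→1
  2 left: {8,9}→1
  3 left: {6,8,9}→1  {7,8,9}→1
  4 left: {5,7,8,9}→1  {6,7,8,9}→2
  5 left: {4,5,7,8,9}→1  {5,6,7,8,9}→3
  6 left: {4,5,6,7,8,9}→4
  7 left: {3,4,5,6,7,8,9}→4
  8 left: {1,3,4,5,6,7,8,9}→4  {2,3,4,5,6,7,8,9}→4
  placing 0:a first → 8 extensions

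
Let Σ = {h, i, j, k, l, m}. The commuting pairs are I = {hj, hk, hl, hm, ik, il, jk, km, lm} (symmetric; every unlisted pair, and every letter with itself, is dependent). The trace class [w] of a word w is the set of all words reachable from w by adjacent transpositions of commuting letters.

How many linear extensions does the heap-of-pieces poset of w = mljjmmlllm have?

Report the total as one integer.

drop 0:m onto floor
drop 1:l onto floor
drop 2:j onto {0:m, 1:l}
drop 3:j onto {2:j}
drop 4:m onto {3:j}
drop 5:m onto {4:m}
drop 6:l onto {3:j}
drop 7:l onto {6:l}
drop 8:l onto {7:l}
drop 9:m onto {5:m}
ground layer = {0:m, 1:l}
drop-orders for the pieces not yet dropped (sum over which currently-grounded one goes next):
  1 to go: {8} 1  {9} 1
  2 to go: {5,9} 1  {7,8} 1  {8,9} 2
  3 to go: {4,5,9} 1  {5,8,9} 3  {6,7,8} 1  {7,8,9} 3
  4 to go: {4,5,8,9} 4  {5,7,8,9} 6  {6,7,8,9} 4
  5 to go: {4,5,7,8,9} 10  {5,6,7,8,9} 10
  6 to go: {4,5,6,7,8,9} 20
  7 to go: {3,4,5,6,7,8,9} 20
  8 to go: {2,3,4,5,6,7,8,9} 20
  if 0:m drops first: 20 orders
  if 1:l drops first: 20 orders
heap linearizations: 40

40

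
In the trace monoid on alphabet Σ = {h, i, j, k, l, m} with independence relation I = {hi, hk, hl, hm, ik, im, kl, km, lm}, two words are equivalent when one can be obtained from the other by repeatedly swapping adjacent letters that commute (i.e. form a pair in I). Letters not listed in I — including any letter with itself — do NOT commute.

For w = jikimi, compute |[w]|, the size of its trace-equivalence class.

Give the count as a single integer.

drop 0:j onto floor
drop 1:i onto {0:j}
drop 2:k onto {0:j}
drop 3:i onto {1:i}
drop 4:m onto {0:j}
drop 5:i onto {3:i}
ground layer = {0:j}
drop-orders for the pieces not yet dropped (sum over which currently-grounded one goes next):
  1 to go: {2} 1  {4} 1  {5} 1
  2 to go: {2,4} 2  {2,5} 2  {3,5} 1  {4,5} 2
  3 to go: {1,3,5} 1  {2,3,5} 3  {2,4,5} 6  {3,4,5} 3
  4 to go: {1,2,3,5} 4  {1,3,4,5} 4  {2,3,4,5} 12
  if 0:j drops first: 20 orders

20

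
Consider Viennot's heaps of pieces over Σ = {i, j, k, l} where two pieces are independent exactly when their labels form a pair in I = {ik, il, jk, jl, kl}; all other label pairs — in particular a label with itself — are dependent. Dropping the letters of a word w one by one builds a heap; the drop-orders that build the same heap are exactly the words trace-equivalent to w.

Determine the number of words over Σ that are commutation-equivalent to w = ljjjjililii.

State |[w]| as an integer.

drop 0:l onto floor
drop 1:j onto floor
drop 2:j onto {1:j}
drop 3:j onto {2:j}
drop 4:j onto {3:j}
drop 5:i onto {4:j}
drop 6:l onto {0:l}
drop 7:i onto {5:i}
drop 8:l onto {6:l}
drop 9:i onto {7:i}
drop 10:i onto {9:i}
ground layer = {0:l, 1:j}
drop-orders for the pieces not yet dropped (sum over which currently-grounded one goes next):
  1 to go: {8} 1  {10} 1
  2 to go: {6,8} 1  {8,10} 2  {9,10} 1
  3 to go: {0,6,8} 1  {6,8,10} 3  {7,9,10} 1  {8,9,10} 3
  4 to go: {0,6,8,10} 4  {5,7,9,10} 1  {6,8,9,10} 6  {7,8,9,10} 4
  5 to go: {0,6,8,9,10} 10  {4,5,7,9,10} 1  {5,7,8,9,10} 5  {6,7,8,9,10} 10
  6 to go: {0,6,7,8,9,10} 20  {3,4,5,7,9,10} 1  {4,5,7,8,9,10} 6  {5,6,7,8,9,10} 15
  7 to go: {0,5,6,7,8,9,10} 35  {2,3,4,5,7,9,10} 1  {3,4,5,7,8,9,10} 7  {4,5,6,7,8,9,10} 21
  8 to go: {0,4,5,6,7,8,9,10} 56  {1,2,3,4,5,7,9,10} 1  {2,3,4,5,7,8,9,10} 8  {3,4,5,6,7,8,9,10} 28
  9 to go: {0,3,4,5,6,7,8,9,10} 84  {1,2,3,4,5,7,8,9,10} 9  {2,3,4,5,6,7,8,9,10} 36
  if 0:l drops first: 45 orders
  if 1:j drops first: 120 orders
heap linearizations: 165

165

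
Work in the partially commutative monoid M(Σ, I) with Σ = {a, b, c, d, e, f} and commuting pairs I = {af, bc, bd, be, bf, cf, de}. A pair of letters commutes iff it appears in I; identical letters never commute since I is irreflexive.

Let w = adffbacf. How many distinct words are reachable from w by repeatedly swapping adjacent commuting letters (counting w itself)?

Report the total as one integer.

0(a) covers ∅
1(d) covers 0:a
2(f) covers 1:d
3(f) covers 2:f
4(b) covers 0:a
5(a) covers 1:d, 4:b
6(c) covers 5:a
7(f) covers 3:f
floor of heap: 0:a
completions by unplaced set U, small U first (add the entries for U minus each lowest piece of U):
  |U|=1: {6}:1  {7}:1
  |U|=2: {3,7}:1  {5,6}:1  {6,7}:2
  |U|=3: {2,3,7}:1  {3,6,7}:3  {4,5,6}:1  {5,6,7}:3
  |U|=4: {2,3,6,7}:4  {3,5,6,7}:6  {4,5,6,7}:4
  |U|=5: {2,3,5,6,7}:10  {3,4,5,6,7}:10
  |U|=6: {1,2,3,5,6,7}:10  {2,3,4,5,6,7}:20
  start at 0(a): 30

30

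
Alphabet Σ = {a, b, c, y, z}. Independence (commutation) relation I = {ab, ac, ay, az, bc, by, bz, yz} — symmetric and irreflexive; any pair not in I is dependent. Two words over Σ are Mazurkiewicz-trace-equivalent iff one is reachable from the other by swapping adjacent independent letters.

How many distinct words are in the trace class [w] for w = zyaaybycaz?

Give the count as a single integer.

drop 0:z onto floor
drop 1:y onto floor
drop 2:a onto floor
drop 3:a onto {2:a}
drop 4:y onto {1:y}
drop 5:b onto floor
drop 6:y onto {4:y}
drop 7:c onto {0:z, 6:y}
drop 8:a onto {3:a}
drop 9:z onto {7:c}
ground layer = {0:z, 1:y, 2:a, 5:b}
drop-orders for the pieces not yet dropped (sum over which currently-grounded one goes next):
  1 to go: {5} 1  {8} 1  {9} 1
  2 to go: {3,8} 1  {5,8} 2  {5,9} 2  {7,9} 1  {8,9} 2
  3 to go: {0,7,9} 1  {2,3,8} 1  {3,5,8} 3  {3,8,9} 3  {5,7,9} 3  {5,8,9} 6  {6,7,9} 1  {7,8,9} 3
  4 to go: {0,5,7,9} 4  {0,6,7,9} 2  {0,7,8,9} 4  {2,3,5,8} 4  {2,3,8,9} 4  {3,5,8,9} 12  {3,7,8,9} 6  {4,6,7,9} 1  {5,6,7,9} 4  {5,7,8,9} 12  {6,7,8,9} 4
  5 to go: {0,3,7,8,9} 10  {0,4,6,7,9} 3  {0,5,6,7,9} 10  {0,5,7,8,9} 20  {0,6,7,8,9} 10  {1,4,6,7,9} 1  {2,3,5,8,9} 20  {2,3,7,8,9} 10  {3,5,7,8,9} 30  {3,6,7,8,9} 10  {4,5,6,7,9} 5  {4,6,7,8,9} 5  {5,6,7,8,9} 20
  6 to go: {0,1,4,6,7,9} 4  {0,2,3,7,8,9} 20  {0,3,5,7,8,9} 60  {0,3,6,7,8,9} 30  {0,4,5,6,7,9} 18  {0,4,6,7,8,9} 18  {0,5,6,7,8,9} 60  {1,4,5,6,7,9} 6  {1,4,6,7,8,9} 6  {2,3,5,7,8,9} 60  {2,3,6,7,8,9} 20  {3,4,6,7,8,9} 15  {3,5,6,7,8,9} 60  {4,5,6,7,8,9} 30
  7 to go: {0,1,4,5,6,7,9} 28  {0,1,4,6,7,8,9} 28  {0,2,3,5,7,8,9} 140  {0,2,3,6,7,8,9} 70  {0,3,4,6,7,8,9} 63  {0,3,5,6,7,8,9} 210  {0,4,5,6,7,8,9} 126  {1,3,4,6,7,8,9} 21  {1,4,5,6,7,8,9} 42  {2,3,4,6,7,8,9} 35  {2,3,5,6,7,8,9} 140  {3,4,5,6,7,8,9} 105
  8 to go: {0,1,3,4,6,7,8,9} 112  {0,1,4,5,6,7,8,9} 224  {0,2,3,4,6,7,8,9} 168  {0,2,3,5,6,7,8,9} 560  {0,3,4,5,6,7,8,9} 504  {1,2,3,4,6,7,8,9} 56  {1,3,4,5,6,7,8,9} 168  {2,3,4,5,6,7,8,9} 280
  if 0:z drops first: 504 orders
  if 1:y drops first: 1512 orders
  if 2:a drops first: 1008 orders
  if 5:b drops first: 336 orders
heap linearizations: 3360

3360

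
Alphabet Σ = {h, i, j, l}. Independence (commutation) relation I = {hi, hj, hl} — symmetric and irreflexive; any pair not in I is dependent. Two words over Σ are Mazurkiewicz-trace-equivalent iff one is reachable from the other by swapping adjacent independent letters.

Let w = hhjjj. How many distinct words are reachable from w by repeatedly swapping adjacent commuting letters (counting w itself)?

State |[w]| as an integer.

10

0(h) covers ∅
1(h) covers 0:h
2(j) covers ∅
3(j) covers 2:j
4(j) covers 3:j
floor of heap: 0:h, 2:j
completions by unplaced set U, small U first (add the entries for U minus each lowest piece of U):
  |U|=1: {1}:1  {4}:1
  |U|=2: {0,1}:1  {1,4}:2  {3,4}:1
  |U|=3: {0,1,4}:3  {1,3,4}:3  {2,3,4}:1
  start at 0(h): 4
  start at 2(j): 6
sum over floor = 10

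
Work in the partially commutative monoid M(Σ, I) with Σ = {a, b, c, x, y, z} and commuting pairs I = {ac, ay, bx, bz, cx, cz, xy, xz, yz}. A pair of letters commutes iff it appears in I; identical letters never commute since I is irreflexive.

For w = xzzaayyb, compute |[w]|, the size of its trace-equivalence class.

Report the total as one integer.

63

0(x) covers ∅
1(z) covers ∅
2(z) covers 1:z
3(a) covers 0:x, 2:z
4(a) covers 3:a
5(y) covers ∅
6(y) covers 5:y
7(b) covers 4:a, 6:y
floor of heap: 0:x, 1:z, 5:y
completions by unplaced set U, small U first (add the entries for U minus each lowest piece of U):
  |U|=1: {7}:1
  |U|=2: {4,7}:1  {6,7}:1
  |U|=3: {3,4,7}:1  {4,6,7}:2  {5,6,7}:1
  |U|=4: {0,3,4,7}:1  {2,3,4,7}:1  {3,4,6,7}:3  {4,5,6,7}:3
  |U|=5: {0,2,3,4,7}:2  {0,3,4,6,7}:4  {1,2,3,4,7}:1  {2,3,4,6,7}:4  {3,4,5,6,7}:6
  |U|=6: {0,1,2,3,4,7}:3  {0,2,3,4,6,7}:10  {0,3,4,5,6,7}:10  {1,2,3,4,6,7}:5  {2,3,4,5,6,7}:10
  start at 0(x): 15
  start at 1(z): 30
  start at 5(y): 18
sum over floor = 63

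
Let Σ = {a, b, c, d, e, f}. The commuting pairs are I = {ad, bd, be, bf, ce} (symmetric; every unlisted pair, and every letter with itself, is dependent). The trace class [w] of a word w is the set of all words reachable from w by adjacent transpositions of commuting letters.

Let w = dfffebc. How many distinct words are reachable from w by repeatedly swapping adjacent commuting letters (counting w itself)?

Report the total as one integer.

piece 0:d — minimal
piece 1:f rests on {0:d}
piece 2:f rests on {1:f}
piece 3:f rests on {2:f}
piece 4:e rests on {3:f}
piece 5:b — minimal
piece 6:c rests on {3:f, 5:b}
minimal pieces: {0:d, 5:b}
ways to finish when only these pieces remain (= sum over removing one remaining piece with nothing left below it):
  1 left: {4}→1  {6}→1
  2 left: {4,6}→2  {5,6}→1
  3 left: {3,4,6}→2  {4,5,6}→3
  4 left: {2,3,4,6}→2  {3,4,5,6}→5
  5 left: {1,2,3,4,6}→2  {2,3,4,5,6}→7
  placing 0:d first → 9 extensions
  placing 5:b first → 2 extensions
total linear extensions = 11

11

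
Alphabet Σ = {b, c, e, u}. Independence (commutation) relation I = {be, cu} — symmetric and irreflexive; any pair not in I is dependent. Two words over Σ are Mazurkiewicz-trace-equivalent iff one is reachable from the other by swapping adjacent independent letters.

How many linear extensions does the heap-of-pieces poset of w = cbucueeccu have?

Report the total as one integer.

9

drop 0:c onto floor
drop 1:b onto {0:c}
drop 2:u onto {1:b}
drop 3:c onto {1:b}
drop 4:u onto {2:u}
drop 5:e onto {3:c, 4:u}
drop 6:e onto {5:e}
drop 7:c onto {6:e}
drop 8:c onto {7:c}
drop 9:u onto {6:e}
ground layer = {0:c}
drop-orders for the pieces not yet dropped (sum over which currently-grounded one goes next):
  1 to go: {8} 1  {9} 1
  2 to go: {7,8} 1  {8,9} 2
  3 to go: {7,8,9} 3
  4 to go: {6,7,8,9} 3
  5 to go: {5,6,7,8,9} 3
  6 to go: {3,5,6,7,8,9} 3  {4,5,6,7,8,9} 3
  7 to go: {2,4,5,6,7,8,9} 3  {3,4,5,6,7,8,9} 6
  8 to go: {2,3,4,5,6,7,8,9} 9
  if 0:c drops first: 9 orders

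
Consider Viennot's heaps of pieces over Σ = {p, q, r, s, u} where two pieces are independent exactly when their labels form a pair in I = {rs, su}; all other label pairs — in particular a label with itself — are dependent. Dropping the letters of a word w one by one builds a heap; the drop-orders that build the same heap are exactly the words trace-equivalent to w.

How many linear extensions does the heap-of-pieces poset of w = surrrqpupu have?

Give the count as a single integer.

5

0(s) covers ∅
1(u) covers ∅
2(r) covers 1:u
3(r) covers 2:r
4(r) covers 3:r
5(q) covers 0:s, 4:r
6(p) covers 5:q
7(u) covers 6:p
8(p) covers 7:u
9(u) covers 8:p
floor of heap: 0:s, 1:u
completions by unplaced set U, small U first (add the entries for U minus each lowest piece of U):
  |U|=1: {9}:1
  |U|=2: {8,9}:1
  |U|=3: {7,8,9}:1
  |U|=4: {6,7,8,9}:1
  |U|=5: {5,6,7,8,9}:1
  |U|=6: {0,5,6,7,8,9}:1  {4,5,6,7,8,9}:1
  |U|=7: {0,4,5,6,7,8,9}:2  {3,4,5,6,7,8,9}:1
  |U|=8: {0,3,4,5,6,7,8,9}:3  {2,3,4,5,6,7,8,9}:1
  start at 0(s): 1
  start at 1(u): 4
sum over floor = 5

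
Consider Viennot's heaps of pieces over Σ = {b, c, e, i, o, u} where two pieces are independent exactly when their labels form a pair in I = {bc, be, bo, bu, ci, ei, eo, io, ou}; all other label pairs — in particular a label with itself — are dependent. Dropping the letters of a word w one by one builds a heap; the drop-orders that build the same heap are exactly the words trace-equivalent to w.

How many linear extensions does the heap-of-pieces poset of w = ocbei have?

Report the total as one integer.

piece 0:o — minimal
piece 1:c rests on {0:o}
piece 2:b — minimal
piece 3:e rests on {1:c}
piece 4:i rests on {2:b}
minimal pieces: {0:o, 2:b}
ways to finish when only these pieces remain (= sum over removing one remaining piece with nothing left below it):
  1 left: {3}→1  {4}→1
  2 left: {1,3}→1  {2,4}→1  {3,4}→2
  3 left: {0,1,3}→1  {1,3,4}→3  {2,3,4}→3
  placing 0:o first → 6 extensions
  placing 2:b first → 4 extensions
total linear extensions = 10

10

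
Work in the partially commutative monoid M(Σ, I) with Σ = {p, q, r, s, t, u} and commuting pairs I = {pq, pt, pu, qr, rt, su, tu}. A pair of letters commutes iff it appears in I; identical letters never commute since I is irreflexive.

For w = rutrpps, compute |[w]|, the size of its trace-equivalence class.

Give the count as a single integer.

6

0(r) covers ∅
1(u) covers 0:r
2(t) covers ∅
3(r) covers 1:u
4(p) covers 3:r
5(p) covers 4:p
6(s) covers 2:t, 5:p
floor of heap: 0:r, 2:t
completions by unplaced set U, small U first (add the entries for U minus each lowest piece of U):
  |U|=1: {6}:1
  |U|=2: {2,6}:1  {5,6}:1
  |U|=3: {2,5,6}:2  {4,5,6}:1
  |U|=4: {2,4,5,6}:3  {3,4,5,6}:1
  |U|=5: {1,3,4,5,6}:1  {2,3,4,5,6}:4
  start at 0(r): 5
  start at 2(t): 1
sum over floor = 6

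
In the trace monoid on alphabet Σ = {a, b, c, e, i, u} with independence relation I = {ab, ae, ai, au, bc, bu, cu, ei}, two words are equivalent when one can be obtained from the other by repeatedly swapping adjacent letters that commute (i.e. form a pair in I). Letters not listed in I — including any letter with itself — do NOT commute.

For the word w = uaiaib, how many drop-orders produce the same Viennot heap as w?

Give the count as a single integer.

0(u) covers ∅
1(a) covers ∅
2(i) covers 0:u
3(a) covers 1:a
4(i) covers 2:i
5(b) covers 4:i
floor of heap: 0:u, 1:a
completions by unplaced set U, small U first (add the entries for U minus each lowest piece of U):
  |U|=1: {3}:1  {5}:1
  |U|=2: {1,3}:1  {3,5}:2  {4,5}:1
  |U|=3: {1,3,5}:3  {2,4,5}:1  {3,4,5}:3
  |U|=4: {0,2,4,5}:1  {1,3,4,5}:6  {2,3,4,5}:4
  start at 0(u): 10
  start at 1(a): 5
sum over floor = 15

15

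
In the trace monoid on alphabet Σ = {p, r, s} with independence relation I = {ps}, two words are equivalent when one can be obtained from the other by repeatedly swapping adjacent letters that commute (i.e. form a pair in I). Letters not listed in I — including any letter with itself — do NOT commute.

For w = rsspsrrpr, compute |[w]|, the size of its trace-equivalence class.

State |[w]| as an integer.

drop 0:r onto floor
drop 1:s onto {0:r}
drop 2:s onto {1:s}
drop 3:p onto {0:r}
drop 4:s onto {2:s}
drop 5:r onto {3:p, 4:s}
drop 6:r onto {5:r}
drop 7:p onto {6:r}
drop 8:r onto {7:p}
ground layer = {0:r}
drop-orders for the pieces not yet dropped (sum over which currently-grounded one goes next):
  1 to go: {8} 1
  2 to go: {7,8} 1
  3 to go: {6,7,8} 1
  4 to go: {5,6,7,8} 1
  5 to go: {3,5,6,7,8} 1  {4,5,6,7,8} 1
  6 to go: {2,4,5,6,7,8} 1  {3,4,5,6,7,8} 2
  7 to go: {1,2,4,5,6,7,8} 1  {2,3,4,5,6,7,8} 3
  if 0:r drops first: 4 orders

4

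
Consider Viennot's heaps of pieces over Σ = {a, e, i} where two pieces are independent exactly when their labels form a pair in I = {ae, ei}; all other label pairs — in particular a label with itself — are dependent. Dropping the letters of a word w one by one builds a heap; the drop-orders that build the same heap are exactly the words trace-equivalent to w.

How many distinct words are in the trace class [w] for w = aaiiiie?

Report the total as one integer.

7

drop 0:a onto floor
drop 1:a onto {0:a}
drop 2:i onto {1:a}
drop 3:i onto {2:i}
drop 4:i onto {3:i}
drop 5:i onto {4:i}
drop 6:e onto floor
ground layer = {0:a, 6:e}
drop-orders for the pieces not yet dropped (sum over which currently-grounded one goes next):
  1 to go: {5} 1  {6} 1
  2 to go: {4,5} 1  {5,6} 2
  3 to go: {3,4,5} 1  {4,5,6} 3
  4 to go: {2,3,4,5} 1  {3,4,5,6} 4
  5 to go: {1,2,3,4,5} 1  {2,3,4,5,6} 5
  if 0:a drops first: 6 orders
  if 6:e drops first: 1 orders
heap linearizations: 7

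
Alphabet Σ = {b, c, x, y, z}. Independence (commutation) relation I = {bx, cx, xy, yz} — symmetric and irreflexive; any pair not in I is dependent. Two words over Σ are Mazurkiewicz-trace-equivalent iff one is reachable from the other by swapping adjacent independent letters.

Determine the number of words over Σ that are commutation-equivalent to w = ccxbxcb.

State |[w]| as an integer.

0(c) covers ∅
1(c) covers 0:c
2(x) covers ∅
3(b) covers 1:c
4(x) covers 2:x
5(c) covers 3:b
6(b) covers 5:c
floor of heap: 0:c, 2:x
completions by unplaced set U, small U first (add the entries for U minus each lowest piece of U):
  |U|=1: {4}:1  {6}:1
  |U|=2: {2,4}:1  {4,6}:2  {5,6}:1
  |U|=3: {2,4,6}:3  {3,5,6}:1  {4,5,6}:3
  |U|=4: {1,3,5,6}:1  {2,4,5,6}:6  {3,4,5,6}:4
  |U|=5: {0,1,3,5,6}:1  {1,3,4,5,6}:5  {2,3,4,5,6}:10
  start at 0(c): 15
  start at 2(x): 6
sum over floor = 21

21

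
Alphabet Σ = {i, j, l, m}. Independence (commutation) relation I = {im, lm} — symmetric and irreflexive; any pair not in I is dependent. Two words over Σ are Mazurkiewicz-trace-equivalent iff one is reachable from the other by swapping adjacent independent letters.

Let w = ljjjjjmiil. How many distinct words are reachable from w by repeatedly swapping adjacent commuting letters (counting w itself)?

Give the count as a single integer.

drop 0:l onto floor
drop 1:j onto {0:l}
drop 2:j onto {1:j}
drop 3:j onto {2:j}
drop 4:j onto {3:j}
drop 5:j onto {4:j}
drop 6:m onto {5:j}
drop 7:i onto {5:j}
drop 8:i onto {7:i}
drop 9:l onto {8:i}
ground layer = {0:l}
drop-orders for the pieces not yet dropped (sum over which currently-grounded one goes next):
  1 to go: {6} 1  {9} 1
  2 to go: {6,9} 2  {8,9} 1
  3 to go: {6,8,9} 3  {7,8,9} 1
  4 to go: {6,7,8,9} 4
  5 to go: {5,6,7,8,9} 4
  6 to go: {4,5,6,7,8,9} 4
  7 to go: {3,4,5,6,7,8,9} 4
  8 to go: {2,3,4,5,6,7,8,9} 4
  if 0:l drops first: 4 orders

4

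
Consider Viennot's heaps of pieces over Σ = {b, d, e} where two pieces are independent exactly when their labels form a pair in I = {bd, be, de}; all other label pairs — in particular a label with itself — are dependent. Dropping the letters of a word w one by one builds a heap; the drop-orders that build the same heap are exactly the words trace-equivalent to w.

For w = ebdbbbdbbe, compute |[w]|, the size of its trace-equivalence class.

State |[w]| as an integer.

1260

0(e) covers ∅
1(b) covers ∅
2(d) covers ∅
3(b) covers 1:b
4(b) covers 3:b
5(b) covers 4:b
6(d) covers 2:d
7(b) covers 5:b
8(b) covers 7:b
9(e) covers 0:e
floor of heap: 0:e, 1:b, 2:d
completions by unplaced set U, small U first (add the entries for U minus each lowest piece of U):
  |U|=1: {6}:1  {8}:1  {9}:1
  |U|=2: {0,9}:1  {2,6}:1  {6,8}:2  {6,9}:2  {7,8}:1  {8,9}:2
  |U|=3: {0,6,9}:3  {0,8,9}:3  {2,6,8}:3  {2,6,9}:3  {5,7,8}:1  {6,7,8}:3  {6,8,9}:6  {7,8,9}:3
  |U|=4: {0,2,6,9}:6  {0,6,8,9}:12  {0,7,8,9}:6  {2,6,7,8}:6  {2,6,8,9}:12  {4,5,7,8}:1  {5,6,7,8}:4  {5,7,8,9}:4  {6,7,8,9}:12
  |U|=5: {0,2,6,8,9}:30  {0,5,7,8,9}:10  {0,6,7,8,9}:30  {2,5,6,7,8}:10  {2,6,7,8,9}:30  {3,4,5,7,8}:1  {4,5,6,7,8}:5  {4,5,7,8,9}:5  {5,6,7,8,9}:20
  |U|=6: {0,2,6,7,8,9}:90  {0,4,5,7,8,9}:15  {0,5,6,7,8,9}:60  {1,3,4,5,7,8}:1  {2,4,5,6,7,8}:15  {2,5,6,7,8,9}:60  {3,4,5,6,7,8}:6  {3,4,5,7,8,9}:6  {4,5,6,7,8,9}:30
  |U|=7: {0,2,5,6,7,8,9}:210  {0,3,4,5,7,8,9}:21  {0,4,5,6,7,8,9}:105  {1,3,4,5,6,7,8}:7  {1,3,4,5,7,8,9}:7  {2,3,4,5,6,7,8}:21  {2,4,5,6,7,8,9}:105  {3,4,5,6,7,8,9}:42
  |U|=8: {0,1,3,4,5,7,8,9}:28  {0,2,4,5,6,7,8,9}:420  {0,3,4,5,6,7,8,9}:168  {1,2,3,4,5,6,7,8}:28  {1,3,4,5,6,7,8,9}:56  {2,3,4,5,6,7,8,9}:168
  start at 0(e): 252
  start at 1(b): 756
  start at 2(d): 252
sum over floor = 1260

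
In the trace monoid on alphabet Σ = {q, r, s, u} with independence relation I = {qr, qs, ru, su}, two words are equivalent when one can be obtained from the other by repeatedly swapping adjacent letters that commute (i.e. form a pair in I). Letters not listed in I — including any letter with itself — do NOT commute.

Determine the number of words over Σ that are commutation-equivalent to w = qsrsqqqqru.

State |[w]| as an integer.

210

0(q) covers ∅
1(s) covers ∅
2(r) covers 1:s
3(s) covers 2:r
4(q) covers 0:q
5(q) covers 4:q
6(q) covers 5:q
7(q) covers 6:q
8(r) covers 3:s
9(u) covers 7:q
floor of heap: 0:q, 1:s
completions by unplaced set U, small U first (add the entries for U minus each lowest piece of U):
  |U|=1: {8}:1  {9}:1
  |U|=2: {3,8}:1  {7,9}:1  {8,9}:2
  |U|=3: {2,3,8}:1  {3,8,9}:3  {6,7,9}:1  {7,8,9}:3
  |U|=4: {1,2,3,8}:1  {2,3,8,9}:4  {3,7,8,9}:6  {5,6,7,9}:1  {6,7,8,9}:4
  |U|=5: {1,2,3,8,9}:5  {2,3,7,8,9}:10  {3,6,7,8,9}:10  {4,5,6,7,9}:1  {5,6,7,8,9}:5
  |U|=6: {0,4,5,6,7,9}:1  {1,2,3,7,8,9}:15  {2,3,6,7,8,9}:20  {3,5,6,7,8,9}:15  {4,5,6,7,8,9}:6
  |U|=7: {0,4,5,6,7,8,9}:7  {1,2,3,6,7,8,9}:35  {2,3,5,6,7,8,9}:35  {3,4,5,6,7,8,9}:21
  |U|=8: {0,3,4,5,6,7,8,9}:28  {1,2,3,5,6,7,8,9}:70  {2,3,4,5,6,7,8,9}:56
  start at 0(q): 126
  start at 1(s): 84
sum over floor = 210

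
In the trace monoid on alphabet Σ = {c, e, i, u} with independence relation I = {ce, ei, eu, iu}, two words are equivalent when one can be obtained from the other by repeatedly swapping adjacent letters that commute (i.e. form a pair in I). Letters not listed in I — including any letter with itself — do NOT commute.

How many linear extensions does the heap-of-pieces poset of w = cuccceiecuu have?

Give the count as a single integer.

#0=c has no predecessor
#1=u depends on [0:c]
#2=c depends on [1:u]
#3=c depends on [2:c]
#4=c depends on [3:c]
#5=e has no predecessor
#6=i depends on [4:c]
#7=e depends on [5:e]
#8=c depends on [6:i]
#9=u depends on [8:c]
#10=u depends on [9:u]
sources: [0:c, 5:e]
N(rest) = Σ N(rest − s) over sources s of rest; N(one piece) = 1:
  size 1 → [7]=1  [10]=1
  size 2 → [5,7]=1  [7,10]=2  [9,10]=1
  size 3 → [5,7,10]=3  [7,9,10]=3  [8,9,10]=1
  size 4 → [5,7,9,10]=6  [6,8,9,10]=1  [7,8,9,10]=4
  size 5 → [4,6,8,9,10]=1  [5,7,8,9,10]=10  [6,7,8,9,10]=5
  size 6 → [3,4,6,8,9,10]=1  [4,6,7,8,9,10]=6  [5,6,7,8,9,10]=15
  size 7 → [2,3,4,6,8,9,10]=1  [3,4,6,7,8,9,10]=7  [4,5,6,7,8,9,10]=21
  size 8 → [1,2,3,4,6,8,9,10]=1  [2,3,4,6,7,8,9,10]=8  [3,4,5,6,7,8,9,10]=28
  size 9 → [0,1,2,3,4,6,8,9,10]=1  [1,2,3,4,6,7,8,9,10]=9  [2,3,4,5,6,7,8,9,10]=36
  first=0(c) contributes 45
  first=5(e) contributes 10
|[w]| = 55

55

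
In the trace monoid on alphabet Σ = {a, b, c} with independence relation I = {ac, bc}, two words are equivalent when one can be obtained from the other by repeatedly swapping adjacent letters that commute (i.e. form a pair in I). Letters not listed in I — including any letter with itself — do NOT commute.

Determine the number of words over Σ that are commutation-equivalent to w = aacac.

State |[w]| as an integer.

#0=a has no predecessor
#1=a depends on [0:a]
#2=c has no predecessor
#3=a depends on [1:a]
#4=c depends on [2:c]
sources: [0:a, 2:c]
N(rest) = Σ N(rest − s) over sources s of rest; N(one piece) = 1:
  size 1 → [3]=1  [4]=1
  size 2 → [1,3]=1  [2,4]=1  [3,4]=2
  size 3 → [0,1,3]=1  [1,3,4]=3  [2,3,4]=3
  first=0(a) contributes 6
  first=2(c) contributes 4
|[w]| = 10

10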